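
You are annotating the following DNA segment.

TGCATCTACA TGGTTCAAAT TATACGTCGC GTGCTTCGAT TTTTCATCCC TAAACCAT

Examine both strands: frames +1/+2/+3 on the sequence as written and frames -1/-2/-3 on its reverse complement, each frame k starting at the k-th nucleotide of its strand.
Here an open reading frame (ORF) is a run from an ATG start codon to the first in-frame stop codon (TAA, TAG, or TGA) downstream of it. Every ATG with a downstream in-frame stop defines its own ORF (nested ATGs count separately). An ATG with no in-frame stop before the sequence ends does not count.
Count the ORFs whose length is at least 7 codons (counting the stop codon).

Reverse complement (5'→3'): ATGGTTTAGGGATGAAAAATCGAAGCACGCGACGTATAATTTGAACCATGTAGATGCA
Frame +1: TGC ATC TAC ATG GTT CAA ATT ATA CGT CGC GTG CTT CGA TTT TTC ATC CCT AAA CCA — no ATG→stop ORF.
Frame +2: GCA TCT ACA TGG TTC AAA TTA TAC GTC GCG TGC TTC GAT TTT TCA TCC CTA AAC CAT — no ATG→stop ORF.
Frame +3: CAT CTA CAT GGT TCA AAT TAT ACG TCG CGT GCT TCG ATT TTT CAT CCC TAA ACC — no ATG→stop ORF.
Frame -1: ATG GTT TAG GGA TGA AAA ATC GAA GCA CGC GAC GTA TAA TTT GAA CCA TGT AGA TGC — ATG at 1, stop TAG at 7 → 9 nt.
Frame -2: TGG TTT AGG GAT GAA AAA TCG AAG CAC GCG ACG TAT AAT TTG AAC CAT GTA GAT GCA — no ATG→stop ORF.
Frame -3: GGT TTA GGG ATG AAA AAT CGA AGC ACG CGA CGT ATA ATT TGA ACC ATG TAG ATG — ATG at 12, stop TGA at 42 → 33 nt; ATG at 48, stop TAG at 51 → 6 nt.
ORFs ≥ 7 codons: frame -3 12–44 (11 codons). Count = 1.

1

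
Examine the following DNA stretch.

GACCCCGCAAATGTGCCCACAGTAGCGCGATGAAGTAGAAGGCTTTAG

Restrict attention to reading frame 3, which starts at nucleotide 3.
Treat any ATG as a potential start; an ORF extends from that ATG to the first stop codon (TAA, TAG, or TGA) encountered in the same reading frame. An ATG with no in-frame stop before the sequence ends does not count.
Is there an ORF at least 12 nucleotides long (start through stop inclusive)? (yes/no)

no

Frame 3: CCC CGC AAA TGT GCC CAC AGT AGC GCG ATG AAG TAG AAG GCT TTA — ATG at 30, stop TAG at 36 → 9 nt.
Largest ORF found is 9 nucleotides < 12, so no.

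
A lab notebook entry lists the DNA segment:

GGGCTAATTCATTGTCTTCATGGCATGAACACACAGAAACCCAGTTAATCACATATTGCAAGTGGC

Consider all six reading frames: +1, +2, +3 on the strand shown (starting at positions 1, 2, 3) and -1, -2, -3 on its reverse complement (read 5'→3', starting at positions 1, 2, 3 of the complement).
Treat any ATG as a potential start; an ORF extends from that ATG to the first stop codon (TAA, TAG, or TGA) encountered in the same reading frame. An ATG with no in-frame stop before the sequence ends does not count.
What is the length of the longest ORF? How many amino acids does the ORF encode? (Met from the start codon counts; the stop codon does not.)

7

Reverse complement (5'→3'): GCCACTTGCAATATGTGATTAACTGGGTTTCTGTGTGTTCATGCCATGAAGACAATGAATTAGCCC
Frame +1: GGG CTA ATT CAT TGT CTT CAT GGC ATG AAC ACA CAG AAA CCC AGT TAA TCA CAT ATT GCA AGT GGC — ATG at 25, stop TAA at 46 → 24 nt.
Frame +2: GGC TAA TTC ATT GTC TTC ATG GCA TGA ACA CAC AGA AAC CCA GTT AAT CAC ATA TTG CAA GTG — ATG at 20, stop TGA at 26 → 9 nt.
Frame +3: GCT AAT TCA TTG TCT TCA TGG CAT GAA CAC ACA GAA ACC CAG TTA ATC ACA TAT TGC AAG TGG — no ATG→stop ORF.
Frame -1: GCC ACT TGC AAT ATG TGA TTA ACT GGG TTT CTG TGT GTT CAT GCC ATG AAG ACA ATG AAT TAG CCC — ATG at 13, stop TGA at 16 → 6 nt; ATG at 46, stop TAG at 61 → 18 nt; ATG at 55, stop TAG at 61 → 9 nt.
Frame -2: CCA CTT GCA ATA TGT GAT TAA CTG GGT TTC TGT GTG TTC ATG CCA TGA AGA CAA TGA ATT AGC — ATG at 41, stop TGA at 47 → 9 nt.
Frame -3: CAC TTG CAA TAT GTG ATT AAC TGG GTT TCT GTG TGT TCA TGC CAT GAA GAC AAT GAA TTA GCC — no ATG→stop ORF.
Longest: frame +1, positions 25–48, 24 nt = 8 codons = 7 aa. → 7 amino acids.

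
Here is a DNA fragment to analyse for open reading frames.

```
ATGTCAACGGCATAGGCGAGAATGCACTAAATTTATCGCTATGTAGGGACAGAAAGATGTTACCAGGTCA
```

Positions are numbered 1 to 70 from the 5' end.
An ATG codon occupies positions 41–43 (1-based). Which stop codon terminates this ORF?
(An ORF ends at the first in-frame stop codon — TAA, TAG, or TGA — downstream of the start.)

Codons from position 41: ATG (41–43), TAG (44–46).
The first in-frame stop codon is TAG.

TAG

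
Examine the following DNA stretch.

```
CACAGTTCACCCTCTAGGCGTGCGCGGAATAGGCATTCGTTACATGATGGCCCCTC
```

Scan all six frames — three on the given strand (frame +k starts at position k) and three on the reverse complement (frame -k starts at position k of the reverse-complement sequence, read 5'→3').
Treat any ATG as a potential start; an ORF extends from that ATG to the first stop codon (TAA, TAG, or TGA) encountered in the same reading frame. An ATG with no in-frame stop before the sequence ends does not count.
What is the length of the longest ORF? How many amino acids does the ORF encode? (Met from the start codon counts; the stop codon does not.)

Reverse complement (5'→3'): GAGGGGCCATCATGTAACGAATGCCTATTCCGCGCACGCCTAGAGGGTGAACTGTG
Frame +1: CAC AGT TCA CCC TCT AGG CGT GCG CGG AAT AGG CAT TCG TTA CAT GAT GGC CCC — no ATG→stop ORF.
Frame +2: ACA GTT CAC CCT CTA GGC GTG CGC GGA ATA GGC ATT CGT TAC ATG ATG GCC CCT — no ATG→stop ORF.
Frame +3: CAG TTC ACC CTC TAG GCG TGC GCG GAA TAG GCA TTC GTT ACA TGA TGG CCC CTC — no ATG→stop ORF.
Frame -1: GAG GGG CCA TCA TGT AAC GAA TGC CTA TTC CGC GCA CGC CTA GAG GGT GAA CTG — no ATG→stop ORF.
Frame -2: AGG GGC CAT CAT GTA ACG AAT GCC TAT TCC GCG CAC GCC TAG AGG GTG AAC TGT — no ATG→stop ORF.
Frame -3: GGG GCC ATC ATG TAA CGA ATG CCT ATT CCG CGC ACG CCT AGA GGG TGA ACT GTG — ATG at 12, stop TAA at 15 → 6 nt; ATG at 21, stop TGA at 48 → 30 nt.
Longest: frame -3, positions 21–50, 30 nt = 10 codons = 9 aa. → 9 amino acids.

9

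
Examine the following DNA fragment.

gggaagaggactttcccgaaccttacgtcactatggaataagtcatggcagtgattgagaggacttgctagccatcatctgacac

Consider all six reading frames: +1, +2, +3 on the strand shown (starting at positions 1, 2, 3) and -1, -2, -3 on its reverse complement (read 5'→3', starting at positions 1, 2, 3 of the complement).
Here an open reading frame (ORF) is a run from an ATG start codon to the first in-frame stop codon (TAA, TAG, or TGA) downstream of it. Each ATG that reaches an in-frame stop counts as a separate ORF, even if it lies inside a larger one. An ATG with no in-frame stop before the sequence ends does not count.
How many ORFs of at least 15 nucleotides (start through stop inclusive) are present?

Reverse complement (5'→3'): GTGTCAGATGATGGCTAGCAAGTCCTCTCAATCACTGCCATGACTTATTCCATAGTGACGTAAGGTTCGGGAAAGTCCTCTTCCC
Frame +1: GGG AAG AGG ACT TTC CCG AAC CTT ACG TCA CTA TGG AAT AAG TCA TGG CAG TGA TTG AGA GGA CTT GCT AGC CAT CAT CTG ACA — no ATG→stop ORF.
Frame +2: GGA AGA GGA CTT TCC CGA ACC TTA CGT CAC TAT GGA ATA AGT CAT GGC AGT GAT TGA GAG GAC TTG CTA GCC ATC ATC TGA CAC — no ATG→stop ORF.
Frame +3: GAA GAG GAC TTT CCC GAA CCT TAC GTC ACT ATG GAA TAA GTC ATG GCA GTG ATT GAG AGG ACT TGC TAG CCA TCA TCT GAC — ATG at 33, stop TAA at 39 → 9 nt; ATG at 45, stop TAG at 69 → 27 nt.
Frame -1: GTG TCA GAT GAT GGC TAG CAA GTC CTC TCA ATC ACT GCC ATG ACT TAT TCC ATA GTG ACG TAA GGT TCG GGA AAG TCC TCT TCC — ATG at 40, stop TAA at 61 → 24 nt.
Frame -2: TGT CAG ATG ATG GCT AGC AAG TCC TCT CAA TCA CTG CCA TGA CTT ATT CCA TAG TGA CGT AAG GTT CGG GAA AGT CCT CTT CCC — ATG at 8, stop TGA at 41 → 36 nt; ATG at 11, stop TGA at 41 → 33 nt.
Frame -3: GTC AGA TGA TGG CTA GCA AGT CCT CTC AAT CAC TGC CAT GAC TTA TTC CAT AGT GAC GTA AGG TTC GGG AAA GTC CTC TTC — no ATG→stop ORF.
ORFs ≥ 15 nucleotides: frame +3 45–71 (27 nucleotides), frame -1 40–63 (24 nucleotides), frame -2 8–43 (36 nucleotides), frame -2 11–43 (33 nucleotides). Count = 4.

4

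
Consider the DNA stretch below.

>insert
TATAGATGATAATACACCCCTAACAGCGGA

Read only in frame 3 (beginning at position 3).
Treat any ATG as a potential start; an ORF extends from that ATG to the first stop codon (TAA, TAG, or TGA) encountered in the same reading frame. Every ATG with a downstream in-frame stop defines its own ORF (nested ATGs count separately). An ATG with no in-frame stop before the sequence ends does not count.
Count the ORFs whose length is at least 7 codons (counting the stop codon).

0

Frame 3: TAG ATG ATA ATA CAC CCC TAA CAG CGG — ATG at 6, stop TAA at 21 → 18 nt.
No ORF reaches 7 codons. Count = 0.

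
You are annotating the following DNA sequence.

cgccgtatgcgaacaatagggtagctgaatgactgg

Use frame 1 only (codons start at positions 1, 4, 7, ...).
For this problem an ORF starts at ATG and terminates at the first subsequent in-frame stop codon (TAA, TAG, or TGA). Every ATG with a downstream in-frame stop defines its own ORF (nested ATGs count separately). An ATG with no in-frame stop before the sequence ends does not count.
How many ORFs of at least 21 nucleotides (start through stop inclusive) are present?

0

Frame 1: CGC CGT ATG CGA ACA ATA GGG TAG CTG AAT GAC TGG — ATG at 7, stop TAG at 22 → 18 nt.
No ORF reaches 21 nucleotides. Count = 0.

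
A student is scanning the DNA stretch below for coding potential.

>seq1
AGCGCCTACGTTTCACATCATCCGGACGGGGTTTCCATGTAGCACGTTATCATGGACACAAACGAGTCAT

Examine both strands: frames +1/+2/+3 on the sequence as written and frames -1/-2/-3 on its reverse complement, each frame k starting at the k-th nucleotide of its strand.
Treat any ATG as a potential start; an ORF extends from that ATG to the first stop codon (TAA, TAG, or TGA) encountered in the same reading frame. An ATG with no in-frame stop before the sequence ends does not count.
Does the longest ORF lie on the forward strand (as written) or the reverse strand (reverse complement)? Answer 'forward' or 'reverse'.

Reverse complement (5'→3'): ATGACTCGTTTGTGTCCATGATAACGTGCTACATGGAAACCCCGTCCGGATGATGTGAAACGTAGGCGCT
Frame +1: AGC GCC TAC GTT TCA CAT CAT CCG GAC GGG GTT TCC ATG TAG CAC GTT ATC ATG GAC ACA AAC GAG TCA — ATG at 37, stop TAG at 40 → 6 nt.
Frame +2: GCG CCT ACG TTT CAC ATC ATC CGG ACG GGG TTT CCA TGT AGC ACG TTA TCA TGG ACA CAA ACG AGT CAT — no ATG→stop ORF.
Frame +3: CGC CTA CGT TTC ACA TCA TCC GGA CGG GGT TTC CAT GTA GCA CGT TAT CAT GGA CAC AAA CGA GTC — no ATG→stop ORF.
Frame -1: ATG ACT CGT TTG TGT CCA TGA TAA CGT GCT ACA TGG AAA CCC CGT CCG GAT GAT GTG AAA CGT AGG CGC — ATG at 1, stop TGA at 19 → 21 nt.
Frame -2: TGA CTC GTT TGT GTC CAT GAT AAC GTG CTA CAT GGA AAC CCC GTC CGG ATG ATG TGA AAC GTA GGC GCT — ATG at 50, stop TGA at 56 → 9 nt; ATG at 53, stop TGA at 56 → 6 nt.
Frame -3: GAC TCG TTT GTG TCC ATG ATA ACG TGC TAC ATG GAA ACC CCG TCC GGA TGA TGT GAA ACG TAG GCG — ATG at 18, stop TGA at 51 → 36 nt; ATG at 33, stop TGA at 51 → 21 nt.
Forward-strand max 6 nt; reverse-strand max 36 nt. The reverse strand has the longer ORF.

reverse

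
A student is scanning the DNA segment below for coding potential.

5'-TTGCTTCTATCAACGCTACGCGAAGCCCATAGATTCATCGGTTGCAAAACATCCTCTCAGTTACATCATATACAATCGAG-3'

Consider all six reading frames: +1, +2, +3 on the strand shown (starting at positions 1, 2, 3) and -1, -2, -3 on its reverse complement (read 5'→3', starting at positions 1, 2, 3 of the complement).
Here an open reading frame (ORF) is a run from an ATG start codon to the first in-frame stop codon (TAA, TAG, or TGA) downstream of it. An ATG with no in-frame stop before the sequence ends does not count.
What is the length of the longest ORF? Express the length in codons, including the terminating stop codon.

6

Reverse complement (5'→3'): CTCGATTGTATATGATGTAACTGAGAGGATGTTTTGCAACCGATGAATCTATGGGCTTCGCGTAGCGTTGATAGAAGCAA
Frame +1: TTG CTT CTA TCA ACG CTA CGC GAA GCC CAT AGA TTC ATC GGT TGC AAA ACA TCC TCT CAG TTA CAT CAT ATA CAA TCG — no ATG→stop ORF.
Frame +2: TGC TTC TAT CAA CGC TAC GCG AAG CCC ATA GAT TCA TCG GTT GCA AAA CAT CCT CTC AGT TAC ATC ATA TAC AAT CGA — no ATG→stop ORF.
Frame +3: GCT TCT ATC AAC GCT ACG CGA AGC CCA TAG ATT CAT CGG TTG CAA AAC ATC CTC TCA GTT ACA TCA TAT ACA ATC GAG — no ATG→stop ORF.
Frame -1: CTC GAT TGT ATA TGA TGT AAC TGA GAG GAT GTT TTG CAA CCG ATG AAT CTA TGG GCT TCG CGT AGC GTT GAT AGA AGC — no ATG→stop ORF.
Frame -2: TCG ATT GTA TAT GAT GTA ACT GAG AGG ATG TTT TGC AAC CGA TGA ATC TAT GGG CTT CGC GTA GCG TTG ATA GAA GCA — ATG at 29, stop TGA at 44 → 18 nt.
Frame -3: CGA TTG TAT ATG ATG TAA CTG AGA GGA TGT TTT GCA ACC GAT GAA TCT ATG GGC TTC GCG TAG CGT TGA TAG AAG CAA — ATG at 12, stop TAA at 18 → 9 nt; ATG at 15, stop TAA at 18 → 6 nt; ATG at 51, stop TAG at 63 → 15 nt.
Longest: frame -2, positions 29–46, 18 nt = 6 codons = 5 aa. → 6 codons.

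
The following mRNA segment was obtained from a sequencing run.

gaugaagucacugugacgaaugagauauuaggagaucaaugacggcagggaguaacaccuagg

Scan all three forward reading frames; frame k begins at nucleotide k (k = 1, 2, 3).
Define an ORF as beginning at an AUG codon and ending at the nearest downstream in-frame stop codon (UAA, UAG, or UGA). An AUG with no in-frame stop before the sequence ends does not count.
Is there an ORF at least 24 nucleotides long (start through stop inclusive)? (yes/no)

Frame 1: GAU GAA GUC ACU GUG ACG AAU GAG AUA UUA GGA GAU CAA UGA CGG CAG GGA GUA ACA CCU AGG — no AUG→stop ORF.
Frame 2: AUG AAG UCA CUG UGA CGA AUG AGA UAU UAG GAG AUC AAU GAC GGC AGG GAG UAA CAC CUA — AUG at 2, stop UGA at 14 → 15 nt; AUG at 20, stop UAG at 29 → 12 nt.
Frame 3: UGA AGU CAC UGU GAC GAA UGA GAU AUU AGG AGA UCA AUG ACG GCA GGG AGU AAC ACC UAG — AUG at 39, stop UAG at 60 → 24 nt.
Frame 3 has an ORF of 24 nucleotides (positions 39–62) ≥ 24, so yes.

yes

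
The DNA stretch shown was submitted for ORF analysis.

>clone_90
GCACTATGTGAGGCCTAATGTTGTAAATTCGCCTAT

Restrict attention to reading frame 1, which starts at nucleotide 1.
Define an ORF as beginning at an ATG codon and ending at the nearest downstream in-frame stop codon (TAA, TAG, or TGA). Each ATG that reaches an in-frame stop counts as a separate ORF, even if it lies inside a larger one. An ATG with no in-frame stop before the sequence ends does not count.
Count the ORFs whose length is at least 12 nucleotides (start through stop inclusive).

0

Frame 1: GCA CTA TGT GAG GCC TAA TGT TGT AAA TTC GCC TAT — no ATG→stop ORF.
No ORF reaches 12 nucleotides. Count = 0.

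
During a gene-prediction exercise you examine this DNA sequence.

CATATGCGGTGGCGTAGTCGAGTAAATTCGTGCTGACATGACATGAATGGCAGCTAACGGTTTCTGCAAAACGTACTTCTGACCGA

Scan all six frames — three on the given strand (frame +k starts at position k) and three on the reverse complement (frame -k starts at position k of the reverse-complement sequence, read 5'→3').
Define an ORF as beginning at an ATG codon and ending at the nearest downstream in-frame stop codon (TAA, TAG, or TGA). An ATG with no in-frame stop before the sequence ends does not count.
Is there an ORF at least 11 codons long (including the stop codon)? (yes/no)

Reverse complement (5'→3'): TCGGTCAGAAGTACGTTTTGCAGAAACCGTTAGCTGCCATTCATGTCATGTCAGCACGAATTTACTCGACTACGCCACCGCATATG
Frame +1: CAT ATG CGG TGG CGT AGT CGA GTA AAT TCG TGC TGA CAT GAC ATG AAT GGC AGC TAA CGG TTT CTG CAA AAC GTA CTT CTG ACC — ATG at 4, stop TGA at 34 → 33 nt; ATG at 43, stop TAA at 55 → 15 nt.
Frame +2: ATA TGC GGT GGC GTA GTC GAG TAA ATT CGT GCT GAC ATG ACA TGA ATG GCA GCT AAC GGT TTC TGC AAA ACG TAC TTC TGA CCG — ATG at 38, stop TGA at 44 → 9 nt; ATG at 47, stop TGA at 80 → 36 nt.
Frame +3: TAT GCG GTG GCG TAG TCG AGT AAA TTC GTG CTG ACA TGA CAT GAA TGG CAG CTA ACG GTT TCT GCA AAA CGT ACT TCT GAC CGA — no ATG→stop ORF.
Frame -1: TCG GTC AGA AGT ACG TTT TGC AGA AAC CGT TAG CTG CCA TTC ATG TCA TGT CAG CAC GAA TTT ACT CGA CTA CGC CAC CGC ATA — no ATG→stop ORF.
Frame -2: CGG TCA GAA GTA CGT TTT GCA GAA ACC GTT AGC TGC CAT TCA TGT CAT GTC AGC ACG AAT TTA CTC GAC TAC GCC ACC GCA TAT — no ATG→stop ORF.
Frame -3: GGT CAG AAG TAC GTT TTG CAG AAA CCG TTA GCT GCC ATT CAT GTC ATG TCA GCA CGA ATT TAC TCG ACT ACG CCA CCG CAT ATG — no ATG→stop ORF.
Frame +1 has an ORF of 11 codons (positions 4–36) ≥ 11, so yes.

yes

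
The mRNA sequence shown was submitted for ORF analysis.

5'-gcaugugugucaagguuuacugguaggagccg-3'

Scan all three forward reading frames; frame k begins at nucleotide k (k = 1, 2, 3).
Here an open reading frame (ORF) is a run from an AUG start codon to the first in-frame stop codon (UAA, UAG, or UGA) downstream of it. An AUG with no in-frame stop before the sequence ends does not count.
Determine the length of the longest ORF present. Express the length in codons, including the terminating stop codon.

Frame 1: GCA UGU GUG UCA AGG UUU ACU GGU AGG AGC — no AUG→stop ORF.
Frame 2: CAU GUG UGU CAA GGU UUA CUG GUA GGA GCC — no AUG→stop ORF.
Frame 3: AUG UGU GUC AAG GUU UAC UGG UAG GAG CCG — AUG at 3, stop UAG at 24 → 24 nt.
Longest: frame 3, positions 3–26, 24 nt = 8 codons = 7 aa. → 8 codons.

8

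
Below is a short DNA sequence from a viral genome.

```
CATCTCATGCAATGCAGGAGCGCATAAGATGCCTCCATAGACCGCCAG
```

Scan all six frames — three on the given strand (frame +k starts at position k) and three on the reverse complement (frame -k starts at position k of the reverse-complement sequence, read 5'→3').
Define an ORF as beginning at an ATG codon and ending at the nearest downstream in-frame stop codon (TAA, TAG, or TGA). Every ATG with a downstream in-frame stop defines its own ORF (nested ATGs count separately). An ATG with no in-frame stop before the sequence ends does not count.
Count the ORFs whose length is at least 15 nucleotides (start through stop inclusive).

2

Reverse complement (5'→3'): CTGGCGGTCTATGGAGGCATCTTATGCGCTCCTGCATTGCATGAGATG
Frame +1: CAT CTC ATG CAA TGC AGG AGC GCA TAA GAT GCC TCC ATA GAC CGC CAG — ATG at 7, stop TAA at 25 → 21 nt.
Frame +2: ATC TCA TGC AAT GCA GGA GCG CAT AAG ATG CCT CCA TAG ACC GCC — ATG at 29, stop TAG at 38 → 12 nt.
Frame +3: TCT CAT GCA ATG CAG GAG CGC ATA AGA TGC CTC CAT AGA CCG CCA — no ATG→stop ORF.
Frame -1: CTG GCG GTC TAT GGA GGC ATC TTA TGC GCT CCT GCA TTG CAT GAG ATG — no ATG→stop ORF.
Frame -2: TGG CGG TCT ATG GAG GCA TCT TAT GCG CTC CTG CAT TGC ATG AGA — no ATG→stop ORF.
Frame -3: GGC GGT CTA TGG AGG CAT CTT ATG CGC TCC TGC ATT GCA TGA GAT — ATG at 24, stop TGA at 42 → 21 nt.
ORFs ≥ 15 nucleotides: frame +1 7–27 (21 nucleotides), frame -3 24–44 (21 nucleotides). Count = 2.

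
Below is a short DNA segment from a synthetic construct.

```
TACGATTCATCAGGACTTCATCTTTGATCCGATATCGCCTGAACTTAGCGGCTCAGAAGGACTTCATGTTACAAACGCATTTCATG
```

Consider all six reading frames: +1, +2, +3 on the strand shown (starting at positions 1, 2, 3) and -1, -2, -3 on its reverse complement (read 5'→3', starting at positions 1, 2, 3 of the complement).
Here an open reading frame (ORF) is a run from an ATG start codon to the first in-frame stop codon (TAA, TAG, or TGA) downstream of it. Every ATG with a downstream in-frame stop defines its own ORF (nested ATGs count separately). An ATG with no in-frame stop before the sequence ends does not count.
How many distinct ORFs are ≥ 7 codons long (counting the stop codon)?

Reverse complement (5'→3'): CATGAAATGCGTTTGTAACATGAAGTCCTTCTGAGCCGCTAAGTTCAGGCGATATCGGATCAAAGATGAAGTCCTGATGAATCGTA
Frame +1: TAC GAT TCA TCA GGA CTT CAT CTT TGA TCC GAT ATC GCC TGA ACT TAG CGG CTC AGA AGG ACT TCA TGT TAC AAA CGC ATT TCA — no ATG→stop ORF.
Frame +2: ACG ATT CAT CAG GAC TTC ATC TTT GAT CCG ATA TCG CCT GAA CTT AGC GGC TCA GAA GGA CTT CAT GTT ACA AAC GCA TTT CAT — no ATG→stop ORF.
Frame +3: CGA TTC ATC AGG ACT TCA TCT TTG ATC CGA TAT CGC CTG AAC TTA GCG GCT CAG AAG GAC TTC ATG TTA CAA ACG CAT TTC ATG — no ATG→stop ORF.
Frame -1: CAT GAA ATG CGT TTG TAA CAT GAA GTC CTT CTG AGC CGC TAA GTT CAG GCG ATA TCG GAT CAA AGA TGA AGT CCT GAT GAA TCG — ATG at 7, stop TAA at 16 → 12 nt.
Frame -2: ATG AAA TGC GTT TGT AAC ATG AAG TCC TTC TGA GCC GCT AAG TTC AGG CGA TAT CGG ATC AAA GAT GAA GTC CTG ATG AAT CGT — ATG at 2, stop TGA at 32 → 33 nt; ATG at 20, stop TGA at 32 → 15 nt.
Frame -3: TGA AAT GCG TTT GTA ACA TGA AGT CCT TCT GAG CCG CTA AGT TCA GGC GAT ATC GGA TCA AAG ATG AAG TCC TGA TGA ATC GTA — ATG at 66, stop TGA at 75 → 12 nt.
ORFs ≥ 7 codons: frame -2 2–34 (11 codons). Count = 1.

1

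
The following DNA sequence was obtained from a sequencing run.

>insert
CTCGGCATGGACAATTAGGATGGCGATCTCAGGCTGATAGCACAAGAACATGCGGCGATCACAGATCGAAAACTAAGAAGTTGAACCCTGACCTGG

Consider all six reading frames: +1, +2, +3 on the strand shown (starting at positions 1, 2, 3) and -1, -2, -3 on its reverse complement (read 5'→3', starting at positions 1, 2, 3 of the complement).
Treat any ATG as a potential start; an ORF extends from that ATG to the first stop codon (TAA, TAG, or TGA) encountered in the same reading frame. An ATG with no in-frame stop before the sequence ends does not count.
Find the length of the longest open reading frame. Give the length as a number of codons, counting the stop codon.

9

Reverse complement (5'→3'): CCAGGTCAGGGTTCAACTTCTTAGTTTTCGATCTGTGATCGCCGCATGTTCTTGTGCTATCAGCCTGAGATCGCCATCCTAATTGTCCATGCCGAG
Frame +1: CTC GGC ATG GAC AAT TAG GAT GGC GAT CTC AGG CTG ATA GCA CAA GAA CAT GCG GCG ATC ACA GAT CGA AAA CTA AGA AGT TGA ACC CTG ACC TGG — ATG at 7, stop TAG at 16 → 12 nt.
Frame +2: TCG GCA TGG ACA ATT AGG ATG GCG ATC TCA GGC TGA TAG CAC AAG AAC ATG CGG CGA TCA CAG ATC GAA AAC TAA GAA GTT GAA CCC TGA CCT — ATG at 20, stop TGA at 35 → 18 nt; ATG at 50, stop TAA at 74 → 27 nt.
Frame +3: CGG CAT GGA CAA TTA GGA TGG CGA TCT CAG GCT GAT AGC ACA AGA ACA TGC GGC GAT CAC AGA TCG AAA ACT AAG AAG TTG AAC CCT GAC CTG — no ATG→stop ORF.
Frame -1: CCA GGT CAG GGT TCA ACT TCT TAG TTT TCG ATC TGT GAT CGC CGC ATG TTC TTG TGC TAT CAG CCT GAG ATC GCC ATC CTA ATT GTC CAT GCC GAG — no ATG→stop ORF.
Frame -2: CAG GTC AGG GTT CAA CTT CTT AGT TTT CGA TCT GTG ATC GCC GCA TGT TCT TGT GCT ATC AGC CTG AGA TCG CCA TCC TAA TTG TCC ATG CCG — no ATG→stop ORF.
Frame -3: AGG TCA GGG TTC AAC TTC TTA GTT TTC GAT CTG TGA TCG CCG CAT GTT CTT GTG CTA TCA GCC TGA GAT CGC CAT CCT AAT TGT CCA TGC CGA — no ATG→stop ORF.
Longest: frame +2, positions 50–76, 27 nt = 9 codons = 8 aa. → 9 codons.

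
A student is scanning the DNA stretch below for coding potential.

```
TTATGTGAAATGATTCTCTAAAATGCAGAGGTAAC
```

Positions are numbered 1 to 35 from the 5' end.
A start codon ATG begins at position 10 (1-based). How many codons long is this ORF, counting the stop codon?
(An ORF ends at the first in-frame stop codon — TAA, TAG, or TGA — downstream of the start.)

4

Codons from position 10: ATG (10–12), ATT (13–15), CTC (16–18), TAA (19–21).
TAA is the first in-frame stop; that's 4 codons including the stop.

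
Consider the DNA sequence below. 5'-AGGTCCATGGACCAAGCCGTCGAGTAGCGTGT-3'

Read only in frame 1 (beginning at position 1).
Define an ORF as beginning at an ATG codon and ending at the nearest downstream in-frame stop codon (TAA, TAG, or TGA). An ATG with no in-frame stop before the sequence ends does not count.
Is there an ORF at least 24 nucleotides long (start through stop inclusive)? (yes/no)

no

Frame 1: AGG TCC ATG GAC CAA GCC GTC GAG TAG CGT — ATG at 7, stop TAG at 25 → 21 nt.
Largest ORF found is 21 nucleotides < 24, so no.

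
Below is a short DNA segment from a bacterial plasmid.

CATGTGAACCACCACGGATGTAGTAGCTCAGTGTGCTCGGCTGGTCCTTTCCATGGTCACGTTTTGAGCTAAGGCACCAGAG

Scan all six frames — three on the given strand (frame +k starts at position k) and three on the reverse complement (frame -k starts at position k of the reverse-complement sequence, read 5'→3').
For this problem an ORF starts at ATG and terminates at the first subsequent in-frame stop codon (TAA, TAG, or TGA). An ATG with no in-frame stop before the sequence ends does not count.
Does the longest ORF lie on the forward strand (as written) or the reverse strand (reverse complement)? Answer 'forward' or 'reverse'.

reverse

Reverse complement (5'→3'): CTCTGGTGCCTTAGCTCAAAACGTGACCATGGAAAGGACCAGCCGAGCACACTGAGCTACTACATCCGTGGTGGTTCACATG
Frame +1: CAT GTG AAC CAC CAC GGA TGT AGT AGC TCA GTG TGC TCG GCT GGT CCT TTC CAT GGT CAC GTT TTG AGC TAA GGC ACC AGA — no ATG→stop ORF.
Frame +2: ATG TGA ACC ACC ACG GAT GTA GTA GCT CAG TGT GCT CGG CTG GTC CTT TCC ATG GTC ACG TTT TGA GCT AAG GCA CCA GAG — ATG at 2, stop TGA at 5 → 6 nt; ATG at 53, stop TGA at 65 → 15 nt.
Frame +3: TGT GAA CCA CCA CGG ATG TAG TAG CTC AGT GTG CTC GGC TGG TCC TTT CCA TGG TCA CGT TTT GAG CTA AGG CAC CAG — ATG at 18, stop TAG at 21 → 6 nt.
Frame -1: CTC TGG TGC CTT AGC TCA AAA CGT GAC CAT GGA AAG GAC CAG CCG AGC ACA CTG AGC TAC TAC ATC CGT GGT GGT TCA CAT — no ATG→stop ORF.
Frame -2: TCT GGT GCC TTA GCT CAA AAC GTG ACC ATG GAA AGG ACC AGC CGA GCA CAC TGA GCT ACT ACA TCC GTG GTG GTT CAC ATG — ATG at 29, stop TGA at 53 → 27 nt.
Frame -3: CTG GTG CCT TAG CTC AAA ACG TGA CCA TGG AAA GGA CCA GCC GAG CAC ACT GAG CTA CTA CAT CCG TGG TGG TTC ACA — no ATG→stop ORF.
Forward-strand max 15 nt; reverse-strand max 27 nt. The reverse strand has the longer ORF.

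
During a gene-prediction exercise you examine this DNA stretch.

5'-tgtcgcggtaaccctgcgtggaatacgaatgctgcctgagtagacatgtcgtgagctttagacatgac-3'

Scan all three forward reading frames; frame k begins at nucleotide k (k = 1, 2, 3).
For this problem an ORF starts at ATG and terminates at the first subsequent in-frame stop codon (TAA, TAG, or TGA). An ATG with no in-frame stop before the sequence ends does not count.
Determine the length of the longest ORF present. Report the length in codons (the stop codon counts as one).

5

Frame 1: TGT CGC GGT AAC CCT GCG TGG AAT ACG AAT GCT GCC TGA GTA GAC ATG TCG TGA GCT TTA GAC ATG — ATG at 46, stop TGA at 52 → 9 nt.
Frame 2: GTC GCG GTA ACC CTG CGT GGA ATA CGA ATG CTG CCT GAG TAG ACA TGT CGT GAG CTT TAG ACA TGA — ATG at 29, stop TAG at 41 → 15 nt.
Frame 3: TCG CGG TAA CCC TGC GTG GAA TAC GAA TGC TGC CTG AGT AGA CAT GTC GTG AGC TTT AGA CAT GAC — no ATG→stop ORF.
Longest: frame 2, positions 29–43, 15 nt = 5 codons = 4 aa. → 5 codons.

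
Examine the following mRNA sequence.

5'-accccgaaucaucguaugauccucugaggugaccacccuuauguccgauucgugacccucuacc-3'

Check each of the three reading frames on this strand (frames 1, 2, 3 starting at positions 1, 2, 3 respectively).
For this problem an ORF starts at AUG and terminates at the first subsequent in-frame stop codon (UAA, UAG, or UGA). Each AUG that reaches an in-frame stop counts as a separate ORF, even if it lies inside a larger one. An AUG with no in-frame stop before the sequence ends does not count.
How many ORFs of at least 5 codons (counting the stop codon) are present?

1

Frame 1: ACC CCG AAU CAU CGU AUG AUC CUC UGA GGU GAC CAC CCU UAU GUC CGA UUC GUG ACC CUC UAC — AUG at 16, stop UGA at 25 → 12 nt.
Frame 2: CCC CGA AUC AUC GUA UGA UCC UCU GAG GUG ACC ACC CUU AUG UCC GAU UCG UGA CCC UCU ACC — AUG at 41, stop UGA at 53 → 15 nt.
Frame 3: CCC GAA UCA UCG UAU GAU CCU CUG AGG UGA CCA CCC UUA UGU CCG AUU CGU GAC CCU CUA — no AUG→stop ORF.
ORFs ≥ 5 codons: frame 2 41–55 (5 codons). Count = 1.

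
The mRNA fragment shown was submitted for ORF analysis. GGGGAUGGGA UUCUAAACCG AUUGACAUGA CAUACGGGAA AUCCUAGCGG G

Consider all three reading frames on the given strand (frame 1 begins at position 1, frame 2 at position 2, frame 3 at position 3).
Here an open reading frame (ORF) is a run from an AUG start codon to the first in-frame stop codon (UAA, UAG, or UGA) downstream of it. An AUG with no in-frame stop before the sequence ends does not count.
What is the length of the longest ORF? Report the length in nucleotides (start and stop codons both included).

Frame 1: GGG GAU GGG AUU CUA AAC CGA UUG ACA UGA CAU ACG GGA AAU CCU AGC GGG — no AUG→stop ORF.
Frame 2: GGG AUG GGA UUC UAA ACC GAU UGA CAU GAC AUA CGG GAA AUC CUA GCG — AUG at 5, stop UAA at 14 → 12 nt.
Frame 3: GGA UGG GAU UCU AAA CCG AUU GAC AUG ACA UAC GGG AAA UCC UAG CGG — AUG at 27, stop UAG at 45 → 21 nt.
Longest: frame 3, positions 27–47, 21 nt = 7 codons = 6 aa. → 21 nucleotides.

21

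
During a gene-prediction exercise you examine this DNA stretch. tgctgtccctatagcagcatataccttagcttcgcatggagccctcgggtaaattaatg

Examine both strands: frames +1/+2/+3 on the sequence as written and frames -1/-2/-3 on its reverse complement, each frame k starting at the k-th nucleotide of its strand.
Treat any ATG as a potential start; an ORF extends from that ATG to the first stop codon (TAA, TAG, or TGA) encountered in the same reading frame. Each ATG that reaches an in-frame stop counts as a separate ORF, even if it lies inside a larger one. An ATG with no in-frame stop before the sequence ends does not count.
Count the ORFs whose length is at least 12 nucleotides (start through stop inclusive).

Reverse complement (5'→3'): CATTAATTTACCCGAGGGCTCCATGCGAAGCTAAGGTATATGCTGCTATAGGGACAGCA
Frame +1: TGC TGT CCC TAT AGC AGC ATA TAC CTT AGC TTC GCA TGG AGC CCT CGG GTA AAT TAA — no ATG→stop ORF.
Frame +2: GCT GTC CCT ATA GCA GCA TAT ACC TTA GCT TCG CAT GGA GCC CTC GGG TAA ATT AAT — no ATG→stop ORF.
Frame +3: CTG TCC CTA TAG CAG CAT ATA CCT TAG CTT CGC ATG GAG CCC TCG GGT AAA TTA ATG — no ATG→stop ORF.
Frame -1: CAT TAA TTT ACC CGA GGG CTC CAT GCG AAG CTA AGG TAT ATG CTG CTA TAG GGA CAG — ATG at 40, stop TAG at 49 → 12 nt.
Frame -2: ATT AAT TTA CCC GAG GGC TCC ATG CGA AGC TAA GGT ATA TGC TGC TAT AGG GAC AGC — ATG at 23, stop TAA at 32 → 12 nt.
Frame -3: TTA ATT TAC CCG AGG GCT CCA TGC GAA GCT AAG GTA TAT GCT GCT ATA GGG ACA GCA — no ATG→stop ORF.
ORFs ≥ 12 nucleotides: frame -1 40–51 (12 nucleotides), frame -2 23–34 (12 nucleotides). Count = 2.

2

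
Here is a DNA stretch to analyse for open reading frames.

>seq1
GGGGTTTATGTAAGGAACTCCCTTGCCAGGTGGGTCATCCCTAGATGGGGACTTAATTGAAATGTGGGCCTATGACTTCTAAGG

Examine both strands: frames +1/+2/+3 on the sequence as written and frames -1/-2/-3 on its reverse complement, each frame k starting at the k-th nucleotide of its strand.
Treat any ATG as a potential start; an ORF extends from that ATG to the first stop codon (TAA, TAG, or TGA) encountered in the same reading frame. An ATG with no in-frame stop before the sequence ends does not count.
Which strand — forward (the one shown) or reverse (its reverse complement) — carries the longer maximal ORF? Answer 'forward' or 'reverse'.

reverse

Reverse complement (5'→3'): CCTTAGAAGTCATAGGCCCACATTTCAATTAAGTCCCCATCTAGGGATGACCCACCTGGCAAGGGAGTTCCTTACATAAACCCC
Frame +1: GGG GTT TAT GTA AGG AAC TCC CTT GCC AGG TGG GTC ATC CCT AGA TGG GGA CTT AAT TGA AAT GTG GGC CTA TGA CTT CTA AGG — no ATG→stop ORF.
Frame +2: GGG TTT ATG TAA GGA ACT CCC TTG CCA GGT GGG TCA TCC CTA GAT GGG GAC TTA ATT GAA ATG TGG GCC TAT GAC TTC TAA — ATG at 8, stop TAA at 11 → 6 nt; ATG at 62, stop TAA at 80 → 21 nt.
Frame +3: GGT TTA TGT AAG GAA CTC CCT TGC CAG GTG GGT CAT CCC TAG ATG GGG ACT TAA TTG AAA TGT GGG CCT ATG ACT TCT AAG — ATG at 45, stop TAA at 54 → 12 nt.
Frame -1: CCT TAG AAG TCA TAG GCC CAC ATT TCA ATT AAG TCC CCA TCT AGG GAT GAC CCA CCT GGC AAG GGA GTT CCT TAC ATA AAC CCC — no ATG→stop ORF.
Frame -2: CTT AGA AGT CAT AGG CCC ACA TTT CAA TTA AGT CCC CAT CTA GGG ATG ACC CAC CTG GCA AGG GAG TTC CTT ACA TAA ACC — ATG at 47, stop TAA at 77 → 33 nt.
Frame -3: TTA GAA GTC ATA GGC CCA CAT TTC AAT TAA GTC CCC ATC TAG GGA TGA CCC ACC TGG CAA GGG AGT TCC TTA CAT AAA CCC — no ATG→stop ORF.
Forward-strand max 21 nt; reverse-strand max 33 nt. The reverse strand has the longer ORF.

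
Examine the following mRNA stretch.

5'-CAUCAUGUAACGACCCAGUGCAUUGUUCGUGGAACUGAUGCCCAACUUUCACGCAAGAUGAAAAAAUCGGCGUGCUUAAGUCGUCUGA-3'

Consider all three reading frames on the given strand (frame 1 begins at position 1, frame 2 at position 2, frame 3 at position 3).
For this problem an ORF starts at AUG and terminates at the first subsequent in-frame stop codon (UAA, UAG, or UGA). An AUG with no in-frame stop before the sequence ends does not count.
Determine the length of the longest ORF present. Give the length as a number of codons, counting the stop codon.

8

Frame 1: CAU CAU GUA ACG ACC CAG UGC AUU GUU CGU GGA ACU GAU GCC CAA CUU UCA CGC AAG AUG AAA AAA UCG GCG UGC UUA AGU CGU CUG — no AUG→stop ORF.
Frame 2: AUC AUG UAA CGA CCC AGU GCA UUG UUC GUG GAA CUG AUG CCC AAC UUU CAC GCA AGA UGA AAA AAU CGG CGU GCU UAA GUC GUC UGA — AUG at 5, stop UAA at 8 → 6 nt; AUG at 38, stop UGA at 59 → 24 nt.
Frame 3: UCA UGU AAC GAC CCA GUG CAU UGU UCG UGG AAC UGA UGC CCA ACU UUC ACG CAA GAU GAA AAA AUC GGC GUG CUU AAG UCG UCU — no AUG→stop ORF.
Longest: frame 2, positions 38–61, 24 nt = 8 codons = 7 aa. → 8 codons.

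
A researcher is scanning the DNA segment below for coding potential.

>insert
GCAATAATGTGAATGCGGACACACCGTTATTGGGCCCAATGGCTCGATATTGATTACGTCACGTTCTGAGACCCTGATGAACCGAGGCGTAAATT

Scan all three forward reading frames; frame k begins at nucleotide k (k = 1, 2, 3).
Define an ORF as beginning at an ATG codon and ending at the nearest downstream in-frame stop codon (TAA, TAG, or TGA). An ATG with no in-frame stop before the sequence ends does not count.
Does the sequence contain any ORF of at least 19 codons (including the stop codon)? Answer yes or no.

Frame 1: GCA ATA ATG TGA ATG CGG ACA CAC CGT TAT TGG GCC CAA TGG CTC GAT ATT GAT TAC GTC ACG TTC TGA GAC CCT GAT GAA CCG AGG CGT AAA — ATG at 7, stop TGA at 10 → 6 nt; ATG at 13, stop TGA at 67 → 57 nt.
Frame 2: CAA TAA TGT GAA TGC GGA CAC ACC GTT ATT GGG CCC AAT GGC TCG ATA TTG ATT ACG TCA CGT TCT GAG ACC CTG ATG AAC CGA GGC GTA AAT — no ATG→stop ORF.
Frame 3: AAT AAT GTG AAT GCG GAC ACA CCG TTA TTG GGC CCA ATG GCT CGA TAT TGA TTA CGT CAC GTT CTG AGA CCC TGA TGA ACC GAG GCG TAA ATT — ATG at 39, stop TGA at 51 → 15 nt.
Frame 1 has an ORF of 19 codons (positions 13–69) ≥ 19, so yes.

yes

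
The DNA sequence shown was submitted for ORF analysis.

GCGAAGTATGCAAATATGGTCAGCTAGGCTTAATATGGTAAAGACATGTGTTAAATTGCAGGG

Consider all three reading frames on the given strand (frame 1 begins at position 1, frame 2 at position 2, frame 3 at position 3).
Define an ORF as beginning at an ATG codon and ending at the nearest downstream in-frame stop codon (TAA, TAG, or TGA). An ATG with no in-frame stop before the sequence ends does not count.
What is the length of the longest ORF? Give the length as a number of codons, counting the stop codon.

Frame 1: GCG AAG TAT GCA AAT ATG GTC AGC TAG GCT TAA TAT GGT AAA GAC ATG TGT TAA ATT GCA GGG — ATG at 16, stop TAG at 25 → 12 nt; ATG at 46, stop TAA at 52 → 9 nt.
Frame 2: CGA AGT ATG CAA ATA TGG TCA GCT AGG CTT AAT ATG GTA AAG ACA TGT GTT AAA TTG CAG — no ATG→stop ORF.
Frame 3: GAA GTA TGC AAA TAT GGT CAG CTA GGC TTA ATA TGG TAA AGA CAT GTG TTA AAT TGC AGG — no ATG→stop ORF.
Longest: frame 1, positions 16–27, 12 nt = 4 codons = 3 aa. → 4 codons.

4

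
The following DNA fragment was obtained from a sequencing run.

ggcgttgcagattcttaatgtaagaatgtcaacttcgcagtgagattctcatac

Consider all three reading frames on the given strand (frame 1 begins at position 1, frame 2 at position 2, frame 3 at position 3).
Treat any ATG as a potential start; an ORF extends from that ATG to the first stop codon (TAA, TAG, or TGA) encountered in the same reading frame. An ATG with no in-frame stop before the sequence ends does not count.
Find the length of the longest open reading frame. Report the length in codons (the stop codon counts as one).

6

Frame 1: GGC GTT GCA GAT TCT TAA TGT AAG AAT GTC AAC TTC GCA GTG AGA TTC TCA TAC — no ATG→stop ORF.
Frame 2: GCG TTG CAG ATT CTT AAT GTA AGA ATG TCA ACT TCG CAG TGA GAT TCT CAT — ATG at 26, stop TGA at 41 → 18 nt.
Frame 3: CGT TGC AGA TTC TTA ATG TAA GAA TGT CAA CTT CGC AGT GAG ATT CTC ATA — ATG at 18, stop TAA at 21 → 6 nt.
Longest: frame 2, positions 26–43, 18 nt = 6 codons = 5 aa. → 6 codons.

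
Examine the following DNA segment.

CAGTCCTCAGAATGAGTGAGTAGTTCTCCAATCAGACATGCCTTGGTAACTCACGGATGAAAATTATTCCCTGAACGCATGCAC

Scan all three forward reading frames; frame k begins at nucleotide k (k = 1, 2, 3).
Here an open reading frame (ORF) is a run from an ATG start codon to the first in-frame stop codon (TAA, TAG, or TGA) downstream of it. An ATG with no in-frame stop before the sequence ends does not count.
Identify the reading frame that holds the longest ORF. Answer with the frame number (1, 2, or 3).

Frame 1: CAG TCC TCA GAA TGA GTG AGT AGT TCT CCA ATC AGA CAT GCC TTG GTA ACT CAC GGA TGA AAA TTA TTC CCT GAA CGC ATG CAC — no ATG→stop ORF.
Frame 2: AGT CCT CAG AAT GAG TGA GTA GTT CTC CAA TCA GAC ATG CCT TGG TAA CTC ACG GAT GAA AAT TAT TCC CTG AAC GCA TGC — ATG at 38, stop TAA at 47 → 12 nt.
Frame 3: GTC CTC AGA ATG AGT GAG TAG TTC TCC AAT CAG ACA TGC CTT GGT AAC TCA CGG ATG AAA ATT ATT CCC TGA ACG CAT GCA — ATG at 12, stop TAG at 21 → 12 nt; ATG at 57, stop TGA at 72 → 18 nt.
Longest ORF is 18 nt in frame 3 (positions 57–74).

3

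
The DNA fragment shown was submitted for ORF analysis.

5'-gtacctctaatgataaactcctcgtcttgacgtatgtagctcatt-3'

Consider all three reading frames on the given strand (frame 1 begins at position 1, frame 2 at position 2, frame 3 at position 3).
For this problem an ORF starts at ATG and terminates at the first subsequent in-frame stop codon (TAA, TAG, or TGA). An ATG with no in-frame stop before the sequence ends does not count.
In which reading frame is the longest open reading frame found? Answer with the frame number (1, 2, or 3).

Frame 1: GTA CCT CTA ATG ATA AAC TCC TCG TCT TGA CGT ATG TAG CTC ATT — ATG at 10, stop TGA at 28 → 21 nt; ATG at 34, stop TAG at 37 → 6 nt.
Frame 2: TAC CTC TAA TGA TAA ACT CCT CGT CTT GAC GTA TGT AGC TCA — no ATG→stop ORF.
Frame 3: ACC TCT AAT GAT AAA CTC CTC GTC TTG ACG TAT GTA GCT CAT — no ATG→stop ORF.
Longest ORF is 21 nt in frame 1 (positions 10–30).

1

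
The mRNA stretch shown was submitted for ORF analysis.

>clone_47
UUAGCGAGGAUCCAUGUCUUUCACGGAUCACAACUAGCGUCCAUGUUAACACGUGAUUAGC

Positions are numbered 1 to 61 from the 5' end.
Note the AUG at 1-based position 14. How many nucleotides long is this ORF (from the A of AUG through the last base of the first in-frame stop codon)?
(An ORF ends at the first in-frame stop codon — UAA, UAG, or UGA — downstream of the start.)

Codons from position 14: AUG (14–16), UCU (17–19), UUC (20–22), ACG (23–25), GAU (26–28), CAC (29–31), AAC (32–34), UAG (35–37).
UAG is the first in-frame stop; ORF spans 14–37, 24 nucleotides.

24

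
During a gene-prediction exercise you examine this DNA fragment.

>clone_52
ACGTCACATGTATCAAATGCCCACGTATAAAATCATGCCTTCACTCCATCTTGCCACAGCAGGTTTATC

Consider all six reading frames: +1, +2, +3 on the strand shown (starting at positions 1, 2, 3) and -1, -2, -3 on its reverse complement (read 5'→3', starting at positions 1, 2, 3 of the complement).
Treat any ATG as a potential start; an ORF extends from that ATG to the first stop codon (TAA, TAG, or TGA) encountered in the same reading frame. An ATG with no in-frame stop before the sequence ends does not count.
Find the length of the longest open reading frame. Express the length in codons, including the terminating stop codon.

Reverse complement (5'→3'): GATAAACCTGCTGTGGCAAGATGGAGTGAAGGCATGATTTTATACGTGGGCATTTGATACATGTGACGT
Frame +1: ACG TCA CAT GTA TCA AAT GCC CAC GTA TAA AAT CAT GCC TTC ACT CCA TCT TGC CAC AGC AGG TTT ATC — no ATG→stop ORF.
Frame +2: CGT CAC ATG TAT CAA ATG CCC ACG TAT AAA ATC ATG CCT TCA CTC CAT CTT GCC ACA GCA GGT TTA — no ATG→stop ORF.
Frame +3: GTC ACA TGT ATC AAA TGC CCA CGT ATA AAA TCA TGC CTT CAC TCC ATC TTG CCA CAG CAG GTT TAT — no ATG→stop ORF.
Frame -1: GAT AAA CCT GCT GTG GCA AGA TGG AGT GAA GGC ATG ATT TTA TAC GTG GGC ATT TGA TAC ATG TGA CGT — ATG at 34, stop TGA at 55 → 24 nt; ATG at 61, stop TGA at 64 → 6 nt.
Frame -2: ATA AAC CTG CTG TGG CAA GAT GGA GTG AAG GCA TGA TTT TAT ACG TGG GCA TTT GAT ACA TGT GAC — no ATG→stop ORF.
Frame -3: TAA ACC TGC TGT GGC AAG ATG GAG TGA AGG CAT GAT TTT ATA CGT GGG CAT TTG ATA CAT GTG ACG — ATG at 21, stop TGA at 27 → 9 nt.
Longest: frame -1, positions 34–57, 24 nt = 8 codons = 7 aa. → 8 codons.

8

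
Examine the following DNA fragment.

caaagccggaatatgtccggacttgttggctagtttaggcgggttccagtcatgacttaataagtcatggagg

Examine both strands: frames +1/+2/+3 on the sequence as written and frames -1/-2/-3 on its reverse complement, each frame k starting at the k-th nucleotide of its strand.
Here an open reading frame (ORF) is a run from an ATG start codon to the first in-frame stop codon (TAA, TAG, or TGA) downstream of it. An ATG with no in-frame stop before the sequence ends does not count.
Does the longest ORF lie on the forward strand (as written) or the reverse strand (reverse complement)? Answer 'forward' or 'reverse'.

Reverse complement (5'→3'): CCTCCATGACTTATTAAGTCATGACTGGAACCCGCCTAAACTAGCCAACAAGTCCGGACATATTCCGGCTTTG
Frame +1: CAA AGC CGG AAT ATG TCC GGA CTT GTT GGC TAG TTT AGG CGG GTT CCA GTC ATG ACT TAA TAA GTC ATG GAG — ATG at 13, stop TAG at 31 → 21 nt; ATG at 52, stop TAA at 58 → 9 nt.
Frame +2: AAA GCC GGA ATA TGT CCG GAC TTG TTG GCT AGT TTA GGC GGG TTC CAG TCA TGA CTT AAT AAG TCA TGG AGG — no ATG→stop ORF.
Frame +3: AAG CCG GAA TAT GTC CGG ACT TGT TGG CTA GTT TAG GCG GGT TCC AGT CAT GAC TTA ATA AGT CAT GGA — no ATG→stop ORF.
Frame -1: CCT CCA TGA CTT ATT AAG TCA TGA CTG GAA CCC GCC TAA ACT AGC CAA CAA GTC CGG ACA TAT TCC GGC TTT — no ATG→stop ORF.
Frame -2: CTC CAT GAC TTA TTA AGT CAT GAC TGG AAC CCG CCT AAA CTA GCC AAC AAG TCC GGA CAT ATT CCG GCT TTG — no ATG→stop ORF.
Frame -3: TCC ATG ACT TAT TAA GTC ATG ACT GGA ACC CGC CTA AAC TAG CCA ACA AGT CCG GAC ATA TTC CGG CTT — ATG at 6, stop TAA at 15 → 12 nt; ATG at 21, stop TAG at 42 → 24 nt.
Forward-strand max 21 nt; reverse-strand max 24 nt. The reverse strand has the longer ORF.

reverse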